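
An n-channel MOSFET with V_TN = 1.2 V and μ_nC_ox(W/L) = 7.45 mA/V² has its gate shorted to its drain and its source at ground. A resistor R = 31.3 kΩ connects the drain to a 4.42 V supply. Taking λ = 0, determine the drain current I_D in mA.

I_D = 0.0977 mA

With gate tied to drain, V_GS = V_DS ≥ V_GS − V_TN, so the device is in saturation.
KCL at the drain: ½ k_n (V_GS − V_TN)² = (V_DD − V_GS)/R.
Let x = V_GS − 1.2. Then 117 x² + x − 3.22 = 0, giving x = 0.162 V (positive root), so V_GS = 1.36 V.
I_D = (V_DD − V_GS)/R = (4.42 − 1.36) / 31.3 = 0.0977 mA.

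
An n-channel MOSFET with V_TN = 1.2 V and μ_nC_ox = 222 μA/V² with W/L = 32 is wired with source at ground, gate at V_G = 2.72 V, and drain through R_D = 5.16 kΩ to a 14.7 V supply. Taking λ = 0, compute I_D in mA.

V_GS = V_G = 2.72 V, so V_ov = 2.72 − 1.2 = 1.52 V.
k_n = μ_nC_ox · (W/L) = 7.104 mA/V².
Assume saturation: I_D = ½ k_n V_ov² = 0.5 × 7.104 × 1.52² = 8.21 mA, giving V_DS = V_DD − I_D R_D = 14.7 − 8.21 × 5.16 = -27.6 V.
But -27.6 V < V_ov = 1.52 V, so the device is actually in triode.
In triode I_D = k_n[V_ov V_DS − ½ V_DS²] and I_D = (V_DD − V_DS)/R_D. Equating: 18.3 V_DS² − 56.72 V_DS + 14.7 = 0, giving V_DS = 0.286 V (the root below V_ov).
I_D = (14.7 − 0.286) / 5.16 = 2.79 mA.

I_D = 2.79 mA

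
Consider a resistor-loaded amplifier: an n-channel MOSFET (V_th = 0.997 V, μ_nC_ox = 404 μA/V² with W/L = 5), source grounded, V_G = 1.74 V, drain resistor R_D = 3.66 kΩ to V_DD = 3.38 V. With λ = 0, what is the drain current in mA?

I_D = 0.558 mA

V_GS = V_G = 1.74 V, so V_ov = 1.74 − 0.997 = 0.743 V.
k_n = μ_nC_ox · (W/L) = 2.02 mA/V².
Assume saturation: I_D = ½ k_n V_ov² = 0.5 × 2.02 × 0.743² = 0.558 mA, giving V_DS = V_DD − I_D R_D = 3.38 − 0.558 × 3.66 = 1.34 V.
V_DS = 1.34 V ≥ V_ov = 0.743 V, confirming saturation.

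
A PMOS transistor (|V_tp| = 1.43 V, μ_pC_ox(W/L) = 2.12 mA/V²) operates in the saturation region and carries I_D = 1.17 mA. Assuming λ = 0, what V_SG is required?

In saturation I_D = ½ k_p (V_SG − |V_tp|)², so V_SG − |V_tp| = √(2 I_D / k_p) = √(2 × 1.17 / 2.12) = 1.05 V.
V_SG = 1.43 + 1.05 = 2.48 V.

V_SG = 2.48 V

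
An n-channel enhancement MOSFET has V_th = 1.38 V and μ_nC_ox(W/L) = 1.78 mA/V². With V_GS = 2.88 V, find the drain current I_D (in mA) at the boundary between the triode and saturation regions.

I_D = 2.00 mA

At the boundary V_DS = V_ov = V_GS − V_th = 2.88 − 1.38 = 1.5 V.
I_D = ½ k_n V_ov² = 0.5 × 1.78 × 1.5² = 2 mA.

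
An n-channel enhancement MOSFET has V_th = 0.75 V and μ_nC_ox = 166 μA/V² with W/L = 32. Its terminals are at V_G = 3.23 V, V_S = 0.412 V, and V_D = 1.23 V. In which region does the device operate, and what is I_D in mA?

V_GS = V_G − V_S = 3.23 − 0.412 = 2.82 V; V_DS = V_D − V_S = 1.23 − 0.412 = 0.818 V.
k_n = μ_nC_ox · (W/L) = 5.312 mA/V².
V_ov = V_GS − V_th = 2.82 − 0.75 = 2.07 V.
Since V_DS = 0.818 V < V_ov = 2.07 V, the device is in the triode region.
I_D = k_n [V_ov · V_DS − ½ V_DS²] = 5.312 × [2.07 × 0.818 − 0.5 × 0.818²] = 7.21 mA.

Triode; I_D = 7.21 mA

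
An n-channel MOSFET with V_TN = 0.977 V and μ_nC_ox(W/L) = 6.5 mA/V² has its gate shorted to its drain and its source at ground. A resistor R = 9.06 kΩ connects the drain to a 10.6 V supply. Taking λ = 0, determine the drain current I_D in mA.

I_D = 1.00 mA

With gate tied to drain, V_GS = V_DS ≥ V_GS − V_TN, so the device is in saturation.
KCL at the drain: ½ k_n (V_GS − V_TN)² = (V_DD − V_GS)/R.
Let x = V_GS − 0.977. Then 29.4 x² + x − 9.623 = 0, giving x = 0.555 V (positive root), so V_GS = 1.53 V.
I_D = (V_DD − V_GS)/R = (10.6 − 1.53) / 9.06 = 1 mA.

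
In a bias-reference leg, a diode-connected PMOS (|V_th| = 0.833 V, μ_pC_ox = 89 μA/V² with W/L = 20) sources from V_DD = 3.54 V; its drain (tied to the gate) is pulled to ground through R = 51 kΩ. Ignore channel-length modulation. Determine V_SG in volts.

V_SG = 1.07 V

With gate tied to drain, V_SG = V_SD ≥ V_SG − |V_th|, so the device is in saturation.
k_p = μ_pC_ox · (W/L) = 1.78 mA/V².
KCL at the drain: ½ k_p (V_SG − |V_th|)² = (V_DD − V_SG)/R.
Let x = V_SG − 0.833. Then 45.4 x² + x − 2.707 = 0, giving x = 0.233 V (positive root), so V_SG = 1.07 V.
I_D = (V_DD − V_SG)/R = (3.54 − 1.07) / 51 = 0.0485 mA.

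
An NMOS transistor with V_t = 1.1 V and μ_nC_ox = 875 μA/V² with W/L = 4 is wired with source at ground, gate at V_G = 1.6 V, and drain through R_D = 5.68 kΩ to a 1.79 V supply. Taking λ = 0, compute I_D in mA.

V_GS = V_G = 1.6 V, so V_ov = 1.6 − 1.1 = 0.5 V.
k_n = μ_nC_ox · (W/L) = 3.5 mA/V².
Assume saturation: I_D = ½ k_n V_ov² = 0.5 × 3.5 × 0.5² = 0.438 mA, giving V_DS = V_DD − I_D R_D = 1.79 − 0.438 × 5.68 = -0.695 V.
But -0.695 V < V_ov = 0.5 V, so the device is actually in triode.
In triode I_D = k_n[V_ov V_DS − ½ V_DS²] and I_D = (V_DD − V_DS)/R_D. Equating: 9.94 V_DS² − 10.94 V_DS + 1.79 = 0, giving V_DS = 0.2 V (the root below V_ov).
I_D = (1.79 − 0.2) / 5.68 = 0.28 mA.

I_D = 0.280 mA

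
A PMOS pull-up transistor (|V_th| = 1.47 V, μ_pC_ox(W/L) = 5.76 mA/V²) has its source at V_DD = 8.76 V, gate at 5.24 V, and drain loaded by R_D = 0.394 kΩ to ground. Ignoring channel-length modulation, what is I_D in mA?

I_D = 12.1 mA

V_SG = V_DD − V_G = 8.76 − 5.24 = 3.52 V, so V_ov = 3.52 − 1.47 = 2.05 V.
Assume saturation: I_D = ½ k_p V_ov² = 0.5 × 5.76 × 2.05² = 12.1 mA, giving V_SD = V_DD − I_D R_D = 8.76 − 12.1 × 0.394 = 3.99 V.
V_SD = 3.99 V ≥ V_ov = 2.05 V, confirming saturation.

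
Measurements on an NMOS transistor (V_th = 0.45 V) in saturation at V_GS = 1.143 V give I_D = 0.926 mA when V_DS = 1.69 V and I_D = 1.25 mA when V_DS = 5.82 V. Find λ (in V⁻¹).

With V_GS fixed, I_D ∝ (1 + λ V_DS) in saturation, so I_D2/I_D1 = (1 + λ V_DS2)/(1 + λ V_DS1).
1.25/0.926 = 1.35 = (1 + 5.82 λ)/(1 + 1.69 λ).
Solving: λ (I_D1 V_DS2 − I_D2 V_DS1) = I_D2 − I_D1, so λ = (1.25 − 0.926) / (0.926 × 5.82 − 1.25 × 1.69) = 0.324 / 3.28 = 0.0989 V⁻¹.

λ = 0.0989 V⁻¹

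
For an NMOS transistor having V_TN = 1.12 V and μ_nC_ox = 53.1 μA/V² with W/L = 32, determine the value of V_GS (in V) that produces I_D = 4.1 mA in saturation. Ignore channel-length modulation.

V_GS = 3.32 V

k_n = μ_nC_ox · (W/L) = 1.699 mA/V².
In saturation I_D = ½ k_n (V_GS − V_TN)², so V_GS − V_TN = √(2 I_D / k_n) = √(2 × 4.1 / 1.699) = 2.2 V.
V_GS = 1.12 + 2.2 = 3.32 V.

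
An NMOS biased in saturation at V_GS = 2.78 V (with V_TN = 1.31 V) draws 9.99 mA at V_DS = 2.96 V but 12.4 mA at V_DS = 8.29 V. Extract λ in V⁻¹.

λ = 0.0523 V⁻¹

With V_GS fixed, I_D ∝ (1 + λ V_DS) in saturation, so I_D2/I_D1 = (1 + λ V_DS2)/(1 + λ V_DS1).
12.4/9.99 = 1.241 = (1 + 8.29 λ)/(1 + 2.96 λ).
Solving: λ (I_D1 V_DS2 − I_D2 V_DS1) = I_D2 − I_D1, so λ = (12.4 − 9.99) / (9.99 × 8.29 − 12.4 × 2.96) = 2.41 / 46.1 = 0.0523 V⁻¹.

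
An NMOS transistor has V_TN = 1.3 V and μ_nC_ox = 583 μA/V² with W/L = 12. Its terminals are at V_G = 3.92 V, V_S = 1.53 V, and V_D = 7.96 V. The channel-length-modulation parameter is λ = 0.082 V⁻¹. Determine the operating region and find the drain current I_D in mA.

V_GS = V_G − V_S = 3.92 − 1.53 = 2.39 V; V_DS = V_D − V_S = 7.96 − 1.53 = 6.43 V.
k_n = μ_nC_ox · (W/L) = 6.996 mA/V².
V_ov = V_GS − V_TN = 2.39 − 1.3 = 1.09 V.
Since V_DS = 6.43 V ≥ V_ov = 1.09 V, the device is in saturation.
I_D = ½ k_n V_ov² (1 + λ V_DS) = 0.5 × 6.996 × 1.09² × (1 + 0.082 × 6.43) = 6.35 mA.

Saturation; I_D = 6.35 mA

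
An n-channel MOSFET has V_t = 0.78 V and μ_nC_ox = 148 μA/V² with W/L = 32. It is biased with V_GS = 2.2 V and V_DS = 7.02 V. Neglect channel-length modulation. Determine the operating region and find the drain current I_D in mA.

k_n = μ_nC_ox · (W/L) = 4.736 mA/V².
V_ov = V_GS − V_t = 2.2 − 0.78 = 1.42 V.
Since V_DS = 7.02 V ≥ V_ov = 1.42 V, the device is in saturation.
I_D = ½ k_n V_ov² = 0.5 × 4.736 × 1.42² = 4.77 mA.

Saturation; I_D = 4.77 mA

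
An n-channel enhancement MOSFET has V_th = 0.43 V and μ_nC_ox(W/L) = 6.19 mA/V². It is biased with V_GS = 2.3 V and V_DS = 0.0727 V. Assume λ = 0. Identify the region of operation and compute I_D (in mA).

V_ov = V_GS − V_th = 2.3 − 0.43 = 1.87 V.
Since V_DS = 0.0727 V < V_ov = 1.87 V, the device is in the triode region.
I_D = k_n [V_ov · V_DS − ½ V_DS²] = 6.19 × [1.87 × 0.0727 − 0.5 × 0.0727²] = 0.825 mA.

Triode; I_D = 0.825 mA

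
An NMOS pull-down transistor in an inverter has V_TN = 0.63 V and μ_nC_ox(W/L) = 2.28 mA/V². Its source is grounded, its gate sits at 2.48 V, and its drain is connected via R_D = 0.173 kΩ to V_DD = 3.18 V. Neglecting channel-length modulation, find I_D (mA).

I_D = 3.90 mA

V_GS = V_G = 2.48 V, so V_ov = 2.48 − 0.63 = 1.85 V.
Assume saturation: I_D = ½ k_n V_ov² = 0.5 × 2.28 × 1.85² = 3.9 mA, giving V_DS = V_DD − I_D R_D = 3.18 − 3.9 × 0.173 = 2.51 V.
V_DS = 2.51 V ≥ V_ov = 1.85 V, confirming saturation.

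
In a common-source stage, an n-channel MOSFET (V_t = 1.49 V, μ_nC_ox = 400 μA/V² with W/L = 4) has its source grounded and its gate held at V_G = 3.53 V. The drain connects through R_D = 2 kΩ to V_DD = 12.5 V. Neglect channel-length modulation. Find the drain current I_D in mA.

I_D = 3.33 mA

V_GS = V_G = 3.53 V, so V_ov = 3.53 − 1.49 = 2.04 V.
k_n = μ_nC_ox · (W/L) = 1.6 mA/V².
Assume saturation: I_D = ½ k_n V_ov² = 0.5 × 1.6 × 2.04² = 3.33 mA, giving V_DS = V_DD − I_D R_D = 12.5 − 3.33 × 2 = 5.84 V.
V_DS = 5.84 V ≥ V_ov = 2.04 V, confirming saturation.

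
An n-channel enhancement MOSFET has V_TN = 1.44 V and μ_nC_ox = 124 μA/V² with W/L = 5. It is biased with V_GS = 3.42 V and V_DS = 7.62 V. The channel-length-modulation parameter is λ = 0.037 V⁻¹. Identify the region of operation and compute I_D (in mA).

k_n = μ_nC_ox · (W/L) = 0.62 mA/V².
V_ov = V_GS − V_TN = 3.42 − 1.44 = 1.98 V.
Since V_DS = 7.62 V ≥ V_ov = 1.98 V, the device is in saturation.
I_D = ½ k_n V_ov² (1 + λ V_DS) = 0.5 × 0.62 × 1.98² × (1 + 0.037 × 7.62) = 1.56 mA.

Saturation; I_D = 1.56 mA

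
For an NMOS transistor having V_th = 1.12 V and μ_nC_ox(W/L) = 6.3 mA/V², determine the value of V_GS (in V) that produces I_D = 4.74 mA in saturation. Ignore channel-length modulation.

In saturation I_D = ½ k_n (V_GS − V_th)², so V_GS − V_th = √(2 I_D / k_n) = √(2 × 4.74 / 6.3) = 1.23 V.
V_GS = 1.12 + 1.23 = 2.35 V.

V_GS = 2.35 V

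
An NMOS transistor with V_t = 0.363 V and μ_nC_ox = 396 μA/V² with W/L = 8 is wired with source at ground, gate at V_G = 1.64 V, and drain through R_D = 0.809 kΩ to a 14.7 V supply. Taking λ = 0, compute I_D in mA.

I_D = 2.58 mA

V_GS = V_G = 1.64 V, so V_ov = 1.64 − 0.363 = 1.28 V.
k_n = μ_nC_ox · (W/L) = 3.168 mA/V².
Assume saturation: I_D = ½ k_n V_ov² = 0.5 × 3.168 × 1.28² = 2.58 mA, giving V_DS = V_DD − I_D R_D = 14.7 − 2.58 × 0.809 = 12.6 V.
V_DS = 12.6 V ≥ V_ov = 1.28 V, confirming saturation.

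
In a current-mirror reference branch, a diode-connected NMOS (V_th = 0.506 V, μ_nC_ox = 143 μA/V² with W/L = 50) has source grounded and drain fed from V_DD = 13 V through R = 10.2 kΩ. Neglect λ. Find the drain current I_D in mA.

With gate tied to drain, V_GS = V_DS ≥ V_GS − V_th, so the device is in saturation.
k_n = μ_nC_ox · (W/L) = 7.15 mA/V².
KCL at the drain: ½ k_n (V_GS − V_th)² = (V_DD − V_GS)/R.
Let x = V_GS − 0.506. Then 36.5 x² + x − 12.49 = 0, giving x = 0.572 V (positive root), so V_GS = 1.08 V.
I_D = (V_DD − V_GS)/R = (13 − 1.08) / 10.2 = 1.17 mA.

I_D = 1.17 mA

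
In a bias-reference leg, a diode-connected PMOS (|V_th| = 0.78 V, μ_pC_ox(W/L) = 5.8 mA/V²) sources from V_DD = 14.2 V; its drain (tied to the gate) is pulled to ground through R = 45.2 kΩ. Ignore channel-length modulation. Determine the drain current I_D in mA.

With gate tied to drain, V_SG = V_SD ≥ V_SG − |V_th|, so the device is in saturation.
KCL at the drain: ½ k_p (V_SG − |V_th|)² = (V_DD − V_SG)/R.
Let x = V_SG − 0.78. Then 131 x² + x − 13.42 = 0, giving x = 0.316 V (positive root), so V_SG = 1.1 V.
I_D = (V_DD − V_SG)/R = (14.2 − 1.1) / 45.2 = 0.29 mA.

I_D = 0.290 mA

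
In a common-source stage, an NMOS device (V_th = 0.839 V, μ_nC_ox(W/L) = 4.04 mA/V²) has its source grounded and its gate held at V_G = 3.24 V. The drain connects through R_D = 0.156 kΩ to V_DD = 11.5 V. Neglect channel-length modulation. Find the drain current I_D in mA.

I_D = 11.6 mA

V_GS = V_G = 3.24 V, so V_ov = 3.24 − 0.839 = 2.4 V.
Assume saturation: I_D = ½ k_n V_ov² = 0.5 × 4.04 × 2.4² = 11.6 mA, giving V_DS = V_DD − I_D R_D = 11.5 − 11.6 × 0.156 = 9.68 V.
V_DS = 9.68 V ≥ V_ov = 2.4 V, confirming saturation.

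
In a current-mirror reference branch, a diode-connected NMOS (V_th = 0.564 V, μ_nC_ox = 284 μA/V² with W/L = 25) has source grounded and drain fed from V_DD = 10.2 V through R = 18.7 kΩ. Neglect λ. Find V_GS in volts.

V_GS = 0.938 V

With gate tied to drain, V_GS = V_DS ≥ V_GS − V_th, so the device is in saturation.
k_n = μ_nC_ox · (W/L) = 7.1 mA/V².
KCL at the drain: ½ k_n (V_GS − V_th)² = (V_DD − V_GS)/R.
Let x = V_GS − 0.564. Then 66.4 x² + x − 9.636 = 0, giving x = 0.374 V (positive root), so V_GS = 0.938 V.
I_D = (V_DD − V_GS)/R = (10.2 − 0.938) / 18.7 = 0.495 mA.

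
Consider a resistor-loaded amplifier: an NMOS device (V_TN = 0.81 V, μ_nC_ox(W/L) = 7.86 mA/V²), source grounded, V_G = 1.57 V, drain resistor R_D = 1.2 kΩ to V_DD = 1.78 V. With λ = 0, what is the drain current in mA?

I_D = 1.27 mA

V_GS = V_G = 1.57 V, so V_ov = 1.57 − 0.81 = 0.76 V.
Assume saturation: I_D = ½ k_n V_ov² = 0.5 × 7.86 × 0.76² = 2.27 mA, giving V_DS = V_DD − I_D R_D = 1.78 − 2.27 × 1.2 = -0.944 V.
But -0.944 V < V_ov = 0.76 V, so the device is actually in triode.
In triode I_D = k_n[V_ov V_DS − ½ V_DS²] and I_D = (V_DD − V_DS)/R_D. Equating: 4.72 V_DS² − 8.168 V_DS + 1.78 = 0, giving V_DS = 0.256 V (the root below V_ov).
I_D = (1.78 − 0.256) / 1.2 = 1.27 mA.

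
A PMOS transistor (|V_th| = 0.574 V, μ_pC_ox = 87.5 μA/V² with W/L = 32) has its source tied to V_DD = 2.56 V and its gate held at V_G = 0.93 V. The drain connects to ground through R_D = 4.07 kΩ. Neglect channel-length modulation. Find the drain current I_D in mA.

V_SG = V_DD − V_G = 2.56 − 0.93 = 1.63 V, so V_ov = 1.63 − 0.574 = 1.06 V.
k_p = μ_pC_ox · (W/L) = 2.8 mA/V².
Assume saturation: I_D = ½ k_p V_ov² = 0.5 × 2.8 × 1.06² = 1.56 mA, giving V_SD = V_DD − I_D R_D = 2.56 − 1.56 × 4.07 = -3.79 V.
But -3.79 V < V_ov = 1.06 V, so the device is actually in triode.
In triode I_D = k_p[V_ov V_SD − ½ V_SD²] and I_D = (V_DD − V_SD)/R_D. Equating: 5.7 V_SD² − 13.03 V_SD + 2.56 = 0, giving V_SD = 0.217 V (the root below V_ov).
I_D = (2.56 − 0.217) / 4.07 = 0.576 mA.

I_D = 0.576 mA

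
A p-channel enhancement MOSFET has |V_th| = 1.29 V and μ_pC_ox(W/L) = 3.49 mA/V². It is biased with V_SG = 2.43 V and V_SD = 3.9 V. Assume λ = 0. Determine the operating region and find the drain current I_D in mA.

Saturation; I_D = 2.27 mA

V_ov = V_SG − |V_th| = 2.43 − 1.29 = 1.14 V.
Since V_SD = 3.9 V ≥ V_ov = 1.14 V, the device is in saturation.
I_D = ½ k_p V_ov² = 0.5 × 3.49 × 1.14² = 2.27 mA.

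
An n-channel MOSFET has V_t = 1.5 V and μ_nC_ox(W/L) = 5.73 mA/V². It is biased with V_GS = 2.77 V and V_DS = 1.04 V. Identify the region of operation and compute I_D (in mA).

V_ov = V_GS − V_t = 2.77 − 1.5 = 1.27 V.
Since V_DS = 1.04 V < V_ov = 1.27 V, the device is in the triode region.
I_D = k_n [V_ov · V_DS − ½ V_DS²] = 5.73 × [1.27 × 1.04 − 0.5 × 1.04²] = 4.47 mA.

Triode; I_D = 4.47 mA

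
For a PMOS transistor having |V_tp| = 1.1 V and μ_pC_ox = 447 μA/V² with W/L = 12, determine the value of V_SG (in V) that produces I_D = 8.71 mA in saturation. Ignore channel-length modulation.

V_SG = 2.90 V

k_p = μ_pC_ox · (W/L) = 5.364 mA/V².
In saturation I_D = ½ k_p (V_SG − |V_tp|)², so V_SG − |V_tp| = √(2 I_D / k_p) = √(2 × 8.71 / 5.364) = 1.8 V.
V_SG = 1.1 + 1.8 = 2.9 V.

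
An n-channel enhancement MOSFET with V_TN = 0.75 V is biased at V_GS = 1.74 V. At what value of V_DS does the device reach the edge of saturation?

The boundary between triode and saturation is V_DS = V_GS − V_TN = V_ov.
V_ov = 1.74 − 0.75 = 0.99 V.

V_DS,sat = 0.990 V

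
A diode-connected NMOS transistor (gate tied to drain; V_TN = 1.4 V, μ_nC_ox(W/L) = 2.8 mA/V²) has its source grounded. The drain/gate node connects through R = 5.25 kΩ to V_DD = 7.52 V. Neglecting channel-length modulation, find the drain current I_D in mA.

I_D = 1.00 mA

With gate tied to drain, V_GS = V_DS ≥ V_GS − V_TN, so the device is in saturation.
KCL at the drain: ½ k_n (V_GS − V_TN)² = (V_DD − V_GS)/R.
Let x = V_GS − 1.4. Then 7.35 x² + x − 6.12 = 0, giving x = 0.847 V (positive root), so V_GS = 2.25 V.
I_D = (V_DD − V_GS)/R = (7.52 − 2.25) / 5.25 = 1 mA.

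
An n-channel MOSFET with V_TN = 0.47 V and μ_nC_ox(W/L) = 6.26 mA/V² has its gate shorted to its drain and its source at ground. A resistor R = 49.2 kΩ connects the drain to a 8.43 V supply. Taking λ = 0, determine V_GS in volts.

With gate tied to drain, V_GS = V_DS ≥ V_GS − V_TN, so the device is in saturation.
KCL at the drain: ½ k_n (V_GS − V_TN)² = (V_DD − V_GS)/R.
Let x = V_GS − 0.47. Then 154 x² + x − 7.96 = 0, giving x = 0.224 V (positive root), so V_GS = 0.694 V.
I_D = (V_DD − V_GS)/R = (8.43 − 0.694) / 49.2 = 0.157 mA.

V_GS = 0.694 V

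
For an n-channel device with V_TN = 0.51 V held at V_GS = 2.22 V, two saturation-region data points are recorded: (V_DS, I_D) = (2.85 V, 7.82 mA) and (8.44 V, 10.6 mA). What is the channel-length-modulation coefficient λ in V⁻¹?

With V_GS fixed, I_D ∝ (1 + λ V_DS) in saturation, so I_D2/I_D1 = (1 + λ V_DS2)/(1 + λ V_DS1).
10.6/7.82 = 1.355 = (1 + 8.44 λ)/(1 + 2.85 λ).
Solving: λ (I_D1 V_DS2 − I_D2 V_DS1) = I_D2 − I_D1, so λ = (10.6 − 7.82) / (7.82 × 8.44 − 10.6 × 2.85) = 2.78 / 35.8 = 0.0777 V⁻¹.

λ = 0.0777 V⁻¹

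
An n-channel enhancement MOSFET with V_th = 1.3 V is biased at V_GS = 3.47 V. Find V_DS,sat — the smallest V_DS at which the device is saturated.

The boundary between triode and saturation is V_DS = V_GS − V_th = V_ov.
V_ov = 3.47 − 1.3 = 2.17 V.

V_DS,sat = 2.17 V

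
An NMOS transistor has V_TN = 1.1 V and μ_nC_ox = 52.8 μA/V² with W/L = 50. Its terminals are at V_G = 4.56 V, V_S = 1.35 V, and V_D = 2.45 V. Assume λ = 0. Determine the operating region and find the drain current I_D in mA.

V_GS = V_G − V_S = 4.56 − 1.35 = 3.21 V; V_DS = V_D − V_S = 2.45 − 1.35 = 1.1 V.
k_n = μ_nC_ox · (W/L) = 2.64 mA/V².
V_ov = V_GS − V_TN = 3.21 − 1.1 = 2.11 V.
Since V_DS = 1.1 V < V_ov = 2.11 V, the device is in the triode region.
I_D = k_n [V_ov · V_DS − ½ V_DS²] = 2.64 × [2.11 × 1.1 − 0.5 × 1.1²] = 4.53 mA.

Triode; I_D = 4.53 mA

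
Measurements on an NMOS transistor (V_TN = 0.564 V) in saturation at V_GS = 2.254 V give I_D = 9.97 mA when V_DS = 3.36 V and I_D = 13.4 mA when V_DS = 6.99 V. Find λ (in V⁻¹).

λ = 0.139 V⁻¹

With V_GS fixed, I_D ∝ (1 + λ V_DS) in saturation, so I_D2/I_D1 = (1 + λ V_DS2)/(1 + λ V_DS1).
13.4/9.97 = 1.344 = (1 + 6.99 λ)/(1 + 3.36 λ).
Solving: λ (I_D1 V_DS2 − I_D2 V_DS1) = I_D2 − I_D1, so λ = (13.4 − 9.97) / (9.97 × 6.99 − 13.4 × 3.36) = 3.43 / 24.7 = 0.139 V⁻¹.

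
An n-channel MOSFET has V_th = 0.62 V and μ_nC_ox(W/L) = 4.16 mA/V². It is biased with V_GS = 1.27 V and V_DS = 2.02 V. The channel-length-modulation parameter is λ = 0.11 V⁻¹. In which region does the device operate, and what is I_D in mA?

Saturation; I_D = 1.07 mA

V_ov = V_GS − V_th = 1.27 − 0.62 = 0.65 V.
Since V_DS = 2.02 V ≥ V_ov = 0.65 V, the device is in saturation.
I_D = ½ k_n V_ov² (1 + λ V_DS) = 0.5 × 4.16 × 0.65² × (1 + 0.11 × 2.02) = 1.07 mA.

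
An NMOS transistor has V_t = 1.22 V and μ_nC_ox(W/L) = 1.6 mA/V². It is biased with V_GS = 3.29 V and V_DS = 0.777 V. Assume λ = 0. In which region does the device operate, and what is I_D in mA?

V_ov = V_GS − V_t = 3.29 − 1.22 = 2.07 V.
Since V_DS = 0.777 V < V_ov = 2.07 V, the device is in the triode region.
I_D = k_n [V_ov · V_DS − ½ V_DS²] = 1.6 × [2.07 × 0.777 − 0.5 × 0.777²] = 2.09 mA.

Triode; I_D = 2.09 mA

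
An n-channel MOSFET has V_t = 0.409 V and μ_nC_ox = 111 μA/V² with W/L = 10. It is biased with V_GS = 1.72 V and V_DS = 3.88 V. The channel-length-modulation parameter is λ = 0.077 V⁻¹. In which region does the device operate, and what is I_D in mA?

Saturation; I_D = 1.24 mA

k_n = μ_nC_ox · (W/L) = 1.11 mA/V².
V_ov = V_GS − V_t = 1.72 − 0.409 = 1.31 V.
Since V_DS = 3.88 V ≥ V_ov = 1.31 V, the device is in saturation.
I_D = ½ k_n V_ov² (1 + λ V_DS) = 0.5 × 1.11 × 1.31² × (1 + 0.077 × 3.88) = 1.24 mA.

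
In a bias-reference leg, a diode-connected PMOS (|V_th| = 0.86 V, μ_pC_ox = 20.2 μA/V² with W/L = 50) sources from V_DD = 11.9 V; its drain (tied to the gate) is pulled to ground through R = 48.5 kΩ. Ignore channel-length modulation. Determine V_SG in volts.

With gate tied to drain, V_SG = V_SD ≥ V_SG − |V_th|, so the device is in saturation.
k_p = μ_pC_ox · (W/L) = 1.01 mA/V².
KCL at the drain: ½ k_p (V_SG − |V_th|)² = (V_DD − V_SG)/R.
Let x = V_SG − 0.86. Then 24.5 x² + x − 11.04 = 0, giving x = 0.651 V (positive root), so V_SG = 1.51 V.
I_D = (V_DD − V_SG)/R = (11.9 − 1.51) / 48.5 = 0.214 mA.

V_SG = 1.51 V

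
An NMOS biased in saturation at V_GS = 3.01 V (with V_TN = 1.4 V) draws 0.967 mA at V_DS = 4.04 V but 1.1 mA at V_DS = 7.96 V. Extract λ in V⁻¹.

With V_GS fixed, I_D ∝ (1 + λ V_DS) in saturation, so I_D2/I_D1 = (1 + λ V_DS2)/(1 + λ V_DS1).
1.1/0.967 = 1.138 = (1 + 7.96 λ)/(1 + 4.04 λ).
Solving: λ (I_D1 V_DS2 − I_D2 V_DS1) = I_D2 − I_D1, so λ = (1.1 − 0.967) / (0.967 × 7.96 − 1.1 × 4.04) = 0.133 / 3.25 = 0.0409 V⁻¹.

λ = 0.0409 V⁻¹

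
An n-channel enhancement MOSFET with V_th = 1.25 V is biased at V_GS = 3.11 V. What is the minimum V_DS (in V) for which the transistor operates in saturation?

The boundary between triode and saturation is V_DS = V_GS − V_th = V_ov.
V_ov = 3.11 − 1.25 = 1.86 V.

V_DS,sat = 1.86 V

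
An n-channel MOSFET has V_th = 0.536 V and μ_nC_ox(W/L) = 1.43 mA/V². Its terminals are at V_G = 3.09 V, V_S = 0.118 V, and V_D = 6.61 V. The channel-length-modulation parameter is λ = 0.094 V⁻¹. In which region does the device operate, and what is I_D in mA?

Saturation; I_D = 6.83 mA

V_GS = V_G − V_S = 3.09 − 0.118 = 2.97 V; V_DS = V_D − V_S = 6.61 − 0.118 = 6.49 V.
V_ov = V_GS − V_th = 2.97 − 0.536 = 2.44 V.
Since V_DS = 6.49 V ≥ V_ov = 2.44 V, the device is in saturation.
I_D = ½ k_n V_ov² (1 + λ V_DS) = 0.5 × 1.43 × 2.44² × (1 + 0.094 × 6.49) = 6.83 mA.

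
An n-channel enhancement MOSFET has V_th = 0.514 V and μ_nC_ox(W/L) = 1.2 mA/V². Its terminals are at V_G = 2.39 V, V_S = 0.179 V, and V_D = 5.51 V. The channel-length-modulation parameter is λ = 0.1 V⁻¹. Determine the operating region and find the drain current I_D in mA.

Saturation; I_D = 2.65 mA

V_GS = V_G − V_S = 2.39 − 0.179 = 2.21 V; V_DS = V_D − V_S = 5.51 − 0.179 = 5.33 V.
V_ov = V_GS − V_th = 2.21 − 0.514 = 1.7 V.
Since V_DS = 5.33 V ≥ V_ov = 1.7 V, the device is in saturation.
I_D = ½ k_n V_ov² (1 + λ V_DS) = 0.5 × 1.2 × 1.7² × (1 + 0.1 × 5.33) = 2.65 mA.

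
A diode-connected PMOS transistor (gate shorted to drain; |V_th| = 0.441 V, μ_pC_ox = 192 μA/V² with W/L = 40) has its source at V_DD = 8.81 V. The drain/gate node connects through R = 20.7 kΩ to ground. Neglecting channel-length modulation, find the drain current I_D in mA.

With gate tied to drain, V_SG = V_SD ≥ V_SG − |V_th|, so the device is in saturation.
k_p = μ_pC_ox · (W/L) = 7.68 mA/V².
KCL at the drain: ½ k_p (V_SG − |V_th|)² = (V_DD − V_SG)/R.
Let x = V_SG − 0.441. Then 79.5 x² + x − 8.369 = 0, giving x = 0.318 V (positive root), so V_SG = 0.759 V.
I_D = (V_DD − V_SG)/R = (8.81 − 0.759) / 20.7 = 0.389 mA.

I_D = 0.389 mA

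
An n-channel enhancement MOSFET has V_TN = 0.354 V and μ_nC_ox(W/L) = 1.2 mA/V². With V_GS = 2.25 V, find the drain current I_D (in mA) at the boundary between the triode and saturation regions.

I_D = 2.16 mA

At the boundary V_DS = V_ov = V_GS − V_TN = 2.25 − 0.354 = 1.9 V.
I_D = ½ k_n V_ov² = 0.5 × 1.2 × 1.9² = 2.16 mA.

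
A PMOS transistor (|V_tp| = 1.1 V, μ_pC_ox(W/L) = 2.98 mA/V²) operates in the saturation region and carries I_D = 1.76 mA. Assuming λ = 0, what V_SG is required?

In saturation I_D = ½ k_p (V_SG − |V_tp|)², so V_SG − |V_tp| = √(2 I_D / k_p) = √(2 × 1.76 / 2.98) = 1.09 V.
V_SG = 1.1 + 1.09 = 2.19 V.

V_SG = 2.19 V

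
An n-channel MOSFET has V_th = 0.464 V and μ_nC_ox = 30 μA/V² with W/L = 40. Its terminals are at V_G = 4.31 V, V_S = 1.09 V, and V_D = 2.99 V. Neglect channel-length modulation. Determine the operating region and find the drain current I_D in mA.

V_GS = V_G − V_S = 4.31 − 1.09 = 3.22 V; V_DS = V_D − V_S = 2.99 − 1.09 = 1.9 V.
k_n = μ_nC_ox · (W/L) = 1.2 mA/V².
V_ov = V_GS − V_th = 3.22 − 0.464 = 2.76 V.
Since V_DS = 1.9 V < V_ov = 2.76 V, the device is in the triode region.
I_D = k_n [V_ov · V_DS − ½ V_DS²] = 1.2 × [2.76 × 1.9 − 0.5 × 1.9²] = 4.12 mA.

Triode; I_D = 4.12 mA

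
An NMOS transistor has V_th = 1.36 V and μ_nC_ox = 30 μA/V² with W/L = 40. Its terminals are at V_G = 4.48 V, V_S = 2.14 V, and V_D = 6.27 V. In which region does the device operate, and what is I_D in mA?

Saturation; I_D = 0.576 mA

V_GS = V_G − V_S = 4.48 − 2.14 = 2.34 V; V_DS = V_D − V_S = 6.27 − 2.14 = 4.13 V.
k_n = μ_nC_ox · (W/L) = 1.2 mA/V².
V_ov = V_GS − V_th = 2.34 − 1.36 = 0.98 V.
Since V_DS = 4.13 V ≥ V_ov = 0.98 V, the device is in saturation.
I_D = ½ k_n V_ov² = 0.5 × 1.2 × 0.98² = 0.576 mA.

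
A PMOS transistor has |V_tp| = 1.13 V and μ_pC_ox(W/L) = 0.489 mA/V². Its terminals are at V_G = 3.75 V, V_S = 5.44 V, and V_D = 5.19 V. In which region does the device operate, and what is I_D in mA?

Triode; I_D = 0.0532 mA

V_SG = V_S − V_G = 5.44 − 3.75 = 1.69 V; V_SD = V_S − V_D = 5.44 − 5.19 = 0.25 V.
V_ov = V_SG − |V_tp| = 1.69 − 1.13 = 0.56 V.
Since V_SD = 0.25 V < V_ov = 0.56 V, the device is in the triode region.
I_D = k_p [V_ov · V_SD − ½ V_SD²] = 0.489 × [0.56 × 0.25 − 0.5 × 0.25²] = 0.0532 mA.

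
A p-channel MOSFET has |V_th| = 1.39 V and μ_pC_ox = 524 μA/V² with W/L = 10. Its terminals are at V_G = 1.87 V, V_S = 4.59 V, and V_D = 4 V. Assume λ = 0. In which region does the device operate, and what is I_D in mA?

V_SG = V_S − V_G = 4.59 − 1.87 = 2.72 V; V_SD = V_S − V_D = 4.59 − 4 = 0.59 V.
k_p = μ_pC_ox · (W/L) = 5.24 mA/V².
V_ov = V_SG − |V_th| = 2.72 − 1.39 = 1.33 V.
Since V_SD = 0.59 V < V_ov = 1.33 V, the device is in the triode region.
I_D = k_p [V_ov · V_SD − ½ V_SD²] = 5.24 × [1.33 × 0.59 − 0.5 × 0.59²] = 3.2 mA.

Triode; I_D = 3.20 mA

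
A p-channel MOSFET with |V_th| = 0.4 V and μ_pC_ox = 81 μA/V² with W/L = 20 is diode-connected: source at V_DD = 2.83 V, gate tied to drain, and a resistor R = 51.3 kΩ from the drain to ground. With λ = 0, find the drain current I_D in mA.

I_D = 0.0429 mA

With gate tied to drain, V_SG = V_SD ≥ V_SG − |V_th|, so the device is in saturation.
k_p = μ_pC_ox · (W/L) = 1.62 mA/V².
KCL at the drain: ½ k_p (V_SG − |V_th|)² = (V_DD − V_SG)/R.
Let x = V_SG − 0.4. Then 41.6 x² + x − 2.43 = 0, giving x = 0.23 V (positive root), so V_SG = 0.63 V.
I_D = (V_DD − V_SG)/R = (2.83 − 0.63) / 51.3 = 0.0429 mA.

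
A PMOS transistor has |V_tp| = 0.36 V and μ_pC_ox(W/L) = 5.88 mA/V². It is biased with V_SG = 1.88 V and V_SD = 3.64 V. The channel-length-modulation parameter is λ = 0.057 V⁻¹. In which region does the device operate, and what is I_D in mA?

Saturation; I_D = 8.20 mA

V_ov = V_SG − |V_tp| = 1.88 − 0.36 = 1.52 V.
Since V_SD = 3.64 V ≥ V_ov = 1.52 V, the device is in saturation.
I_D = ½ k_p V_ov² (1 + λ V_SD) = 0.5 × 5.88 × 1.52² × (1 + 0.057 × 3.64) = 8.2 mA.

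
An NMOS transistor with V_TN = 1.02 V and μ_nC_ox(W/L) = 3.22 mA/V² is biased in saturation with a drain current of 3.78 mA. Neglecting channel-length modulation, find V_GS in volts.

In saturation I_D = ½ k_n (V_GS − V_TN)², so V_GS − V_TN = √(2 I_D / k_n) = √(2 × 3.78 / 3.22) = 1.53 V.
V_GS = 1.02 + 1.53 = 2.55 V.

V_GS = 2.55 V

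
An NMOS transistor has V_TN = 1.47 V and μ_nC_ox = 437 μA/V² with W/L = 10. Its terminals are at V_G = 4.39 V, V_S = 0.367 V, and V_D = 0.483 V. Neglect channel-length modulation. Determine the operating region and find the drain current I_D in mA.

V_GS = V_G − V_S = 4.39 − 0.367 = 4.02 V; V_DS = V_D − V_S = 0.483 − 0.367 = 0.116 V.
k_n = μ_nC_ox · (W/L) = 4.37 mA/V².
V_ov = V_GS − V_TN = 4.02 − 1.47 = 2.55 V.
Since V_DS = 0.116 V < V_ov = 2.55 V, the device is in the triode region.
I_D = k_n [V_ov · V_DS − ½ V_DS²] = 4.37 × [2.55 × 0.116 − 0.5 × 0.116²] = 1.26 mA.

Triode; I_D = 1.26 mA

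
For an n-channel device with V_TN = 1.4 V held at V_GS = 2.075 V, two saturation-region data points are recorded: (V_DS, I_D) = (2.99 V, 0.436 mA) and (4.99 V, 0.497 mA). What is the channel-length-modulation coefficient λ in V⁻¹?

λ = 0.0885 V⁻¹

With V_GS fixed, I_D ∝ (1 + λ V_DS) in saturation, so I_D2/I_D1 = (1 + λ V_DS2)/(1 + λ V_DS1).
0.497/0.436 = 1.14 = (1 + 4.99 λ)/(1 + 2.99 λ).
Solving: λ (I_D1 V_DS2 − I_D2 V_DS1) = I_D2 − I_D1, so λ = (0.497 − 0.436) / (0.436 × 4.99 − 0.497 × 2.99) = 0.061 / 0.69 = 0.0885 V⁻¹.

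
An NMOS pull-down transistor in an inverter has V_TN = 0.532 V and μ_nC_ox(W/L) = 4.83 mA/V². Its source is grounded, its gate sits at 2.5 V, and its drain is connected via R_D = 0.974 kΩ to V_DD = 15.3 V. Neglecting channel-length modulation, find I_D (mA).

V_GS = V_G = 2.5 V, so V_ov = 2.5 − 0.532 = 1.97 V.
Assume saturation: I_D = ½ k_n V_ov² = 0.5 × 4.83 × 1.97² = 9.35 mA, giving V_DS = V_DD − I_D R_D = 15.3 − 9.35 × 0.974 = 6.19 V.
V_DS = 6.19 V ≥ V_ov = 1.97 V, confirming saturation.

I_D = 9.35 mA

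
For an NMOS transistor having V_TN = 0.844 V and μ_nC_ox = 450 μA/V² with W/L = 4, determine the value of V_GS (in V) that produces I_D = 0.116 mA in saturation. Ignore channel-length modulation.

V_GS = 1.20 V

k_n = μ_nC_ox · (W/L) = 1.8 mA/V².
In saturation I_D = ½ k_n (V_GS − V_TN)², so V_GS − V_TN = √(2 I_D / k_n) = √(2 × 0.116 / 1.8) = 0.359 V.
V_GS = 0.844 + 0.359 = 1.2 V.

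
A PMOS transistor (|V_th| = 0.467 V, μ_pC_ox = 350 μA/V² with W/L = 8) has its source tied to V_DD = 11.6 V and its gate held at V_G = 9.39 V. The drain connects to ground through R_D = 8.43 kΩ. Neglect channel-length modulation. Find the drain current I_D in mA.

I_D = 1.34 mA

V_SG = V_DD − V_G = 11.6 − 9.39 = 2.21 V, so V_ov = 2.21 − 0.467 = 1.74 V.
k_p = μ_pC_ox · (W/L) = 2.8 mA/V².
Assume saturation: I_D = ½ k_p V_ov² = 0.5 × 2.8 × 1.74² = 4.25 mA, giving V_SD = V_DD − I_D R_D = 11.6 − 4.25 × 8.43 = -24.3 V.
But -24.3 V < V_ov = 1.74 V, so the device is actually in triode.
In triode I_D = k_p[V_ov V_SD − ½ V_SD²] and I_D = (V_DD − V_SD)/R_D. Equating: 11.8 V_SD² − 42.14 V_SD + 11.6 = 0, giving V_SD = 0.301 V (the root below V_ov).
I_D = (11.6 − 0.301) / 8.43 = 1.34 mA.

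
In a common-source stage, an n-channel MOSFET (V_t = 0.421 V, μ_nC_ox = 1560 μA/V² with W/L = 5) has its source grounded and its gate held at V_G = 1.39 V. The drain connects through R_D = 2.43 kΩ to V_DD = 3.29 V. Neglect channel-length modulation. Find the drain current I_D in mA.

V_GS = V_G = 1.39 V, so V_ov = 1.39 − 0.421 = 0.969 V.
k_n = μ_nC_ox · (W/L) = 7.8 mA/V².
Assume saturation: I_D = ½ k_n V_ov² = 0.5 × 7.8 × 0.969² = 3.66 mA, giving V_DS = V_DD − I_D R_D = 3.29 − 3.66 × 2.43 = -5.61 V.
But -5.61 V < V_ov = 0.969 V, so the device is actually in triode.
In triode I_D = k_n[V_ov V_DS − ½ V_DS²] and I_D = (V_DD − V_DS)/R_D. Equating: 9.48 V_DS² − 19.37 V_DS + 3.29 = 0, giving V_DS = 0.187 V (the root below V_ov).
I_D = (3.29 − 0.187) / 2.43 = 1.28 mA.

I_D = 1.28 mA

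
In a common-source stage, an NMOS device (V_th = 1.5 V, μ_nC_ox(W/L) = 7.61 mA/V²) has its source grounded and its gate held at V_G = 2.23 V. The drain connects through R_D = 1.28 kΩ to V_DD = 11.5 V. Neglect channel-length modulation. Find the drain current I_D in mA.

V_GS = V_G = 2.23 V, so V_ov = 2.23 − 1.5 = 0.73 V.
Assume saturation: I_D = ½ k_n V_ov² = 0.5 × 7.61 × 0.73² = 2.03 mA, giving V_DS = V_DD − I_D R_D = 11.5 − 2.03 × 1.28 = 8.9 V.
V_DS = 8.9 V ≥ V_ov = 0.73 V, confirming saturation.

I_D = 2.03 mA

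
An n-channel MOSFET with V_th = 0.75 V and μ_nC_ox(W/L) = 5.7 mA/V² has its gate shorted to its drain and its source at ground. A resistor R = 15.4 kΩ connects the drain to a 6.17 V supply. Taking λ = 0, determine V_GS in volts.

With gate tied to drain, V_GS = V_DS ≥ V_GS − V_th, so the device is in saturation.
KCL at the drain: ½ k_n (V_GS − V_th)² = (V_DD − V_GS)/R.
Let x = V_GS − 0.75. Then 43.9 x² + x − 5.42 = 0, giving x = 0.34 V (positive root), so V_GS = 1.09 V.
I_D = (V_DD − V_GS)/R = (6.17 − 1.09) / 15.4 = 0.33 mA.

V_GS = 1.09 V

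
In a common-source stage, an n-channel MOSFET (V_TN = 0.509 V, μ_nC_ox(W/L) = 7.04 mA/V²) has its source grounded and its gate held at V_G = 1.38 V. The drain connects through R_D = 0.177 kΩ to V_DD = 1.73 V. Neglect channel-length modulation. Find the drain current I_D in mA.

I_D = 2.67 mA

V_GS = V_G = 1.38 V, so V_ov = 1.38 − 0.509 = 0.871 V.
Assume saturation: I_D = ½ k_n V_ov² = 0.5 × 7.04 × 0.871² = 2.67 mA, giving V_DS = V_DD − I_D R_D = 1.73 − 2.67 × 0.177 = 1.26 V.
V_DS = 1.26 V ≥ V_ov = 0.871 V, confirming saturation.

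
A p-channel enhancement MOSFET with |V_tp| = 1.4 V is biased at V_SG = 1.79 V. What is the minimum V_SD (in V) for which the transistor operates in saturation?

The boundary between triode and saturation is V_SD = V_SG − |V_tp| = V_ov.
V_ov = 1.79 − 1.4 = 0.39 V.

V_SD,sat = 0.390 V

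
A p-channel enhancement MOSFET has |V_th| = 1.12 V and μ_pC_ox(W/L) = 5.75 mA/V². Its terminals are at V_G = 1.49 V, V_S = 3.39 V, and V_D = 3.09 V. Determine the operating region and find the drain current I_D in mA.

Triode; I_D = 1.09 mA

V_SG = V_S − V_G = 3.39 − 1.49 = 1.9 V; V_SD = V_S − V_D = 3.39 − 3.09 = 0.3 V.
V_ov = V_SG − |V_th| = 1.9 − 1.12 = 0.78 V.
Since V_SD = 0.3 V < V_ov = 0.78 V, the device is in the triode region.
I_D = k_p [V_ov · V_SD − ½ V_SD²] = 5.75 × [0.78 × 0.3 − 0.5 × 0.3²] = 1.09 mA.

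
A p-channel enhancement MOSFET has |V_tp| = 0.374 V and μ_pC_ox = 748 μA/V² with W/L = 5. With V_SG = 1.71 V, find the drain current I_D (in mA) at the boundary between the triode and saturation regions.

At the boundary V_SD = V_ov = V_SG − |V_tp| = 1.71 − 0.374 = 1.34 V.
k_p = μ_pC_ox · (W/L) = 3.74 mA/V².
I_D = ½ k_p V_ov² = 0.5 × 3.74 × 1.34² = 3.34 mA.

I_D = 3.34 mA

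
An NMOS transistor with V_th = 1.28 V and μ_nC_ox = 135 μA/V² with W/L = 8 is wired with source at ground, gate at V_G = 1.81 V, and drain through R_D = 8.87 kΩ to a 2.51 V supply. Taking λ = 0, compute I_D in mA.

I_D = 0.152 mA

V_GS = V_G = 1.81 V, so V_ov = 1.81 − 1.28 = 0.53 V.
k_n = μ_nC_ox · (W/L) = 1.08 mA/V².
Assume saturation: I_D = ½ k_n V_ov² = 0.5 × 1.08 × 0.53² = 0.152 mA, giving V_DS = V_DD − I_D R_D = 2.51 − 0.152 × 8.87 = 1.16 V.
V_DS = 1.16 V ≥ V_ov = 0.53 V, confirming saturation.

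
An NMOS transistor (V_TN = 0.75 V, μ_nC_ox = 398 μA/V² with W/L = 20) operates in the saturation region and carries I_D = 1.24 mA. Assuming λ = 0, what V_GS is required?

k_n = μ_nC_ox · (W/L) = 7.96 mA/V².
In saturation I_D = ½ k_n (V_GS − V_TN)², so V_GS − V_TN = √(2 I_D / k_n) = √(2 × 1.24 / 7.96) = 0.558 V.
V_GS = 0.75 + 0.558 = 1.31 V.

V_GS = 1.31 V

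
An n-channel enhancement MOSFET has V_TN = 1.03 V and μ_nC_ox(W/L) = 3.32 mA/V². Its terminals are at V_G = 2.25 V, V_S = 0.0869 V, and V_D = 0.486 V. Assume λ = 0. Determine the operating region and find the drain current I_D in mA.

V_GS = V_G − V_S = 2.25 − 0.0869 = 2.16 V; V_DS = V_D − V_S = 0.486 − 0.0869 = 0.399 V.
V_ov = V_GS − V_TN = 2.16 − 1.03 = 1.13 V.
Since V_DS = 0.399 V < V_ov = 1.13 V, the device is in the triode region.
I_D = k_n [V_ov · V_DS − ½ V_DS²] = 3.32 × [1.13 × 0.399 − 0.5 × 0.399²] = 1.24 mA.

Triode; I_D = 1.24 mA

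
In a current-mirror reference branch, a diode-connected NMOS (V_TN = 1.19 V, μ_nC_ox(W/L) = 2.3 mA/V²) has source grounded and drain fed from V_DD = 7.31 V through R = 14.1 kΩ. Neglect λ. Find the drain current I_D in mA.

I_D = 0.393 mA

With gate tied to drain, V_GS = V_DS ≥ V_GS − V_TN, so the device is in saturation.
KCL at the drain: ½ k_n (V_GS − V_TN)² = (V_DD − V_GS)/R.
Let x = V_GS − 1.19. Then 16.2 x² + x − 6.12 = 0, giving x = 0.584 V (positive root), so V_GS = 1.77 V.
I_D = (V_DD − V_GS)/R = (7.31 − 1.77) / 14.1 = 0.393 mA.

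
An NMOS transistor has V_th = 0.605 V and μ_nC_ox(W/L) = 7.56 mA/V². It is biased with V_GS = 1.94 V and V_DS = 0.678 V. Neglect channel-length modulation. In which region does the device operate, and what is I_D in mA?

V_ov = V_GS − V_th = 1.94 − 0.605 = 1.33 V.
Since V_DS = 0.678 V < V_ov = 1.33 V, the device is in the triode region.
I_D = k_n [V_ov · V_DS − ½ V_DS²] = 7.56 × [1.33 × 0.678 − 0.5 × 0.678²] = 5.11 mA.

Triode; I_D = 5.11 mA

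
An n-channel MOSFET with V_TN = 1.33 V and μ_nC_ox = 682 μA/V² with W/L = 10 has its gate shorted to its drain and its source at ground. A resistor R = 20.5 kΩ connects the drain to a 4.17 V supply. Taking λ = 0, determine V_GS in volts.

V_GS = 1.52 V

With gate tied to drain, V_GS = V_DS ≥ V_GS − V_TN, so the device is in saturation.
k_n = μ_nC_ox · (W/L) = 6.82 mA/V².
KCL at the drain: ½ k_n (V_GS − V_TN)² = (V_DD − V_GS)/R.
Let x = V_GS − 1.33. Then 69.9 x² + x − 2.84 = 0, giving x = 0.195 V (positive root), so V_GS = 1.52 V.
I_D = (V_DD − V_GS)/R = (4.17 − 1.52) / 20.5 = 0.129 mA.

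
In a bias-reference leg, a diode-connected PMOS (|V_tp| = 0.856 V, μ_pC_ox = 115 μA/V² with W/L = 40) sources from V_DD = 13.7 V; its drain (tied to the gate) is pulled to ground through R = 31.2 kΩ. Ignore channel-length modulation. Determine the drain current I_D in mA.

I_D = 0.398 mA

With gate tied to drain, V_SG = V_SD ≥ V_SG − |V_tp|, so the device is in saturation.
k_p = μ_pC_ox · (W/L) = 4.6 mA/V².
KCL at the drain: ½ k_p (V_SG − |V_tp|)² = (V_DD − V_SG)/R.
Let x = V_SG − 0.856. Then 71.8 x² + x − 12.84 = 0, giving x = 0.416 V (positive root), so V_SG = 1.27 V.
I_D = (V_DD − V_SG)/R = (13.7 − 1.27) / 31.2 = 0.398 mA.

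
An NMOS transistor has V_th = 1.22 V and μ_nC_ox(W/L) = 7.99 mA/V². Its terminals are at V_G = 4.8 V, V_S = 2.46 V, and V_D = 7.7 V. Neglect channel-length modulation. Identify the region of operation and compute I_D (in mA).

Saturation; I_D = 5.01 mA

V_GS = V_G − V_S = 4.8 − 2.46 = 2.34 V; V_DS = V_D − V_S = 7.7 − 2.46 = 5.24 V.
V_ov = V_GS − V_th = 2.34 − 1.22 = 1.12 V.
Since V_DS = 5.24 V ≥ V_ov = 1.12 V, the device is in saturation.
I_D = ½ k_n V_ov² = 0.5 × 7.99 × 1.12² = 5.01 mA.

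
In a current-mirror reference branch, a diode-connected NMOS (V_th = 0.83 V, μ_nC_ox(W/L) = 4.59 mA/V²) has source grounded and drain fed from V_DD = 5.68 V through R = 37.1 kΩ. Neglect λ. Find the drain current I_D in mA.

I_D = 0.124 mA

With gate tied to drain, V_GS = V_DS ≥ V_GS − V_th, so the device is in saturation.
KCL at the drain: ½ k_n (V_GS − V_th)² = (V_DD − V_GS)/R.
Let x = V_GS − 0.83. Then 85.1 x² + x − 4.85 = 0, giving x = 0.233 V (positive root), so V_GS = 1.06 V.
I_D = (V_DD − V_GS)/R = (5.68 − 1.06) / 37.1 = 0.124 mA.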